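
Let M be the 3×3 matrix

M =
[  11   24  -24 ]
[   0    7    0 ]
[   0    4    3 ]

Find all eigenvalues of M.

The characteristic polynomial is p(lambda) = det(lambda·I - M).
Expanding the 3×3 determinant: p(lambda) = lambda^3 - 21·lambda^2 + 131·lambda - 231.
Rational-root test: lambda = 3 gives p(3) = 0.
Dividing by (lambda - 3) leaves lambda^2 - 18·lambda + 77.
The quadratic factors as (lambda - 7)·(lambda - 11).
Eigenvalues: 3, 7, 11.

3, 7, 11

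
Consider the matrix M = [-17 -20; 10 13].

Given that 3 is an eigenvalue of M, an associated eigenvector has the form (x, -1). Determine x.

We need (M - 3I)v = 0.
M - 3I = [[-20, -20], [10, 10]].
Row 1: (-20)·x + (-20)·-1 = 0
Row 2: (10)·x + (10)·-1 = 0
Solving gives x = 1.
Check: M·(1, -1) = (3, -3) = 3·(1, -1).

1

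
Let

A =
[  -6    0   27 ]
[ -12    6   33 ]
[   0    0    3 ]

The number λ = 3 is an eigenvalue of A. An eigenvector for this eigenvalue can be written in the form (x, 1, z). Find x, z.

We need (A - 3I)v = 0.
A - 3I = [[-9, 0, 27], [-12, 3, 33], [0, 0, 0]].
Row 1: (-9)·x + (0)·1 + (27)·z = 0
Row 2: (-12)·x + (3)·1 + (33)·z = 0
Row 3: (0)·x + (0)·1 + (0)·z = 0
Solving gives x = 3, z = 1.
Check: A·(3, 1, 1) = (9, 3, 3) = 3·(3, 1, 1).

3, 1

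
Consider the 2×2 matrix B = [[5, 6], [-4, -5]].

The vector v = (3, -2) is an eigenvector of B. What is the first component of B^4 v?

3

First find the eigenvalue: Bv = (3, -2) = 1·(3, -2), so λ = 1.
Then B^4 v = λ^4·v = 1^4·(3, -2) = 1·(3, -2) = (3, -2).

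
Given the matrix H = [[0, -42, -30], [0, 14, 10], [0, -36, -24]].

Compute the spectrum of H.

The characteristic polynomial is p(s) = det(sI - H).
Expanding along the first row, p(s) = s^3 + 10s^2 + 24s.
Try s = 0: p(0) = 0, so 0 is a root.
Dividing by s leaves s^2 + 10s + 24.
The quadratic factors as (s + 6)·(s + 4).
Eigenvalues: -6, -4, 0.

-6, -4, 0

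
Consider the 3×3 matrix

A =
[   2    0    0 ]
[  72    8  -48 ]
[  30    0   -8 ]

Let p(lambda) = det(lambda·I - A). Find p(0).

128

p(0) = det(0·I − A) = det(−A) = (−1)^3·det(A).
det(A) = -128, so p(0) = 128.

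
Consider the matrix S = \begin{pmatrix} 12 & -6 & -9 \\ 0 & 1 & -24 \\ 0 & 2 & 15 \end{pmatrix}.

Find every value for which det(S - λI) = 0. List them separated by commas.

Compute the characteristic polynomial p(μ) = det(μI - S).
Cofactor expansion gives p(μ) = μ^3 - 28μ^2 + 255μ - 756.
Rational-root test: μ = 7 gives p(7) = 0.
Factor out (μ - 7): p(μ) = (μ - 7)·(μ^2 - 21μ + 108).
The quadratic factors as (μ - 9)·(μ - 12).
Eigenvalues: 7, 9, 12.

7, 9, 12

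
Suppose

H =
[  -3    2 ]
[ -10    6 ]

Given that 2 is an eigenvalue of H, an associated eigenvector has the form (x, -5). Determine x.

We need (H - 2I)v = 0.
H - 2I = [[-5, 2], [-10, 4]].
Row 1: (-5)·x + (2)·-5 = 0
Row 2: (-10)·x + (4)·-5 = 0
Solving gives x = -2.
Check: H·(-2, -5) = (-4, -10) = 2·(-2, -5).

-2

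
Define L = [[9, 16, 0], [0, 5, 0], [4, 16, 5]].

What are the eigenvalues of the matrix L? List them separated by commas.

5, 5, 9

Compute the characteristic polynomial p(t) = det(tI - L).
Expanding the 3×3 determinant: p(t) = t^3 - 19t^2 + 115t - 225.
Rational-root test: t = 5 gives p(5) = 0.
Factor out (t - 5): p(t) = (t - 5)·(t^2 - 14t + 45).
The quadratic factors as (t - 5)·(t - 9).
Eigenvalues: 5, 5, 9.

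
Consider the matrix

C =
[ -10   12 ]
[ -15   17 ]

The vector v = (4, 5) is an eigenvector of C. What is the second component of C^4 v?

First find the eigenvalue: Cv = (20, 25) = 5·(4, 5), so λ = 5.
Then C^4 v = λ^4·v = 5^4·(4, 5) = 625·(4, 5) = (2500, 3125).

3125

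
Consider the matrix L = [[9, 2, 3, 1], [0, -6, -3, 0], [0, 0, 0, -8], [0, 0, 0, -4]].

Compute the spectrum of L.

L is upper triangular, so its eigenvalues are the diagonal entries.
Diagonal: 9, -6, 0, -4.

-6, -4, 0, 9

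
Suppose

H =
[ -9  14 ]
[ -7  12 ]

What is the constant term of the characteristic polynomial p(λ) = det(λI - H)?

p(0) = det(0·I − H) = det(−H) = (−1)^2·det(H).
det(H) = -10, so p(0) = -10.

-10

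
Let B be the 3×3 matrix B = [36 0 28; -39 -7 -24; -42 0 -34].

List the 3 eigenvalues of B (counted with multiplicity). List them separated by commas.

The characteristic polynomial is p(lambda) = det(lambda·I - B).
Cofactor expansion gives p(lambda) = lambda^3 + 5·lambda^2 - 62·lambda - 336.
Rational-root test: lambda = -6 gives p(-6) = 0.
Factor out (lambda + 6): p(lambda) = (lambda + 6)·(lambda^2 - lambda - 56).
The quadratic factors as (lambda + 7)·(lambda - 8).
Eigenvalues: -7, -6, 8.

-7, -6, 8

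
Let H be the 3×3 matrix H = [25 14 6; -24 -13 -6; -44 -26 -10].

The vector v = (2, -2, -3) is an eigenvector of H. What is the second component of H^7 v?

-256

First find the eigenvalue: Hv = (4, -4, -6) = 2·(2, -2, -3), so λ = 2.
Then H^7 v = λ^7·v = 2^7·(2, -2, -3) = 128·(2, -2, -3) = (256, -256, -384).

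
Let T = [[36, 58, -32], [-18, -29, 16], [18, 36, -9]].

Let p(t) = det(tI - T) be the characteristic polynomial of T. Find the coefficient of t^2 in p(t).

The coefficient of t^2 of det(tI - T) is −trace(T).
trace(T) = (36) + (-29) + (-9) = -2, so the coefficient is 2.

2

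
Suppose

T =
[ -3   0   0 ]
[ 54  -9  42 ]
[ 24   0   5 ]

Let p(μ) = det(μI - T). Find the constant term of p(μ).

p(μ) = μ^3 + 7μ^2 - 33μ - 135.
The constant term is -135.

-135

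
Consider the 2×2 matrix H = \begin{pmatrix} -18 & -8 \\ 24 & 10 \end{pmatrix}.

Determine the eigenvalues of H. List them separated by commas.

det(H - sI) = (-18 - s)(10 - s) - (-8)·(24) = s^2 + 8s + 12.
This factors as (s + 6)·(s + 2) = 0.
Eigenvalues: -6, -2.

-6, -2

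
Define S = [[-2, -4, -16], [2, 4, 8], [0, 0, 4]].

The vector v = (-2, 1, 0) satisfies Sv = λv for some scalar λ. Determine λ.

0

Compute Sv: S·(-2, 1, 0) = (0, 0, 0).
Since Sv = λv, compare component 1: 0 = λ·-2, so λ = 0.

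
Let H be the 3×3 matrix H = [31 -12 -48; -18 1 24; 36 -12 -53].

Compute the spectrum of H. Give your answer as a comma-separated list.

The characteristic polynomial is p(t) = det(tI - H).
Cofactor expansion gives p(t) = t^3 + 21t^2 + 135t + 275.
Since p(-11) = 0, t = -11 is a root.
Factor out (t + 11): p(t) = (t + 11)·(t^2 + 10t + 25).
The quadratic factor is (t + 5)^2.
Eigenvalues: -11, -5, -5.

-11, -5, -5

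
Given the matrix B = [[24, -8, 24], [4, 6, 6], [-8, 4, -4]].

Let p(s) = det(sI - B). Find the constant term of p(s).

p(s) = s^3 - 26s^2 + 224s - 640.
The constant term is -640.

-640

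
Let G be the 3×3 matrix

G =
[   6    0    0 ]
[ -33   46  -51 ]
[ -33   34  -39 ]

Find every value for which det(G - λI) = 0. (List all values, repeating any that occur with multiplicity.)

Compute the characteristic polynomial p(s) = det(sI - G).
Expanding along the first row, p(s) = s^3 - 13s^2 - 18s + 360.
Rational-root test: s = 12 gives p(12) = 0.
Dividing by (s - 12) leaves s^2 - s - 30.
The quadratic factors as (s + 5)·(s - 6).
Eigenvalues: -5, 6, 12.

-5, 6, 12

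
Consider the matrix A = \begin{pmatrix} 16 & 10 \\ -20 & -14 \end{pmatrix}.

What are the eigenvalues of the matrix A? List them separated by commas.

-4, 6

det(A - lambda·I) = (16 - lambda)(-14 - lambda) - (10)·(-20) = lambda^2 - 2·lambda - 24.
This factors as (lambda + 4)·(lambda - 6) = 0.
Eigenvalues: -4, 6.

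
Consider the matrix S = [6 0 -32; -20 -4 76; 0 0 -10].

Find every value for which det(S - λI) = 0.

-10, -4, 6

Compute the characteristic polynomial p(λ) = det(λI - S).
Expanding the 3×3 determinant: p(λ) = λ^3 + 8λ^2 - 44λ - 240.
Rational-root test: λ = -4 gives p(-4) = 0.
Factor out (λ + 4): p(λ) = (λ + 4)·(λ^2 + 4λ - 60).
The quadratic factors as (λ + 10)·(λ - 6).
Eigenvalues: -10, -4, 6.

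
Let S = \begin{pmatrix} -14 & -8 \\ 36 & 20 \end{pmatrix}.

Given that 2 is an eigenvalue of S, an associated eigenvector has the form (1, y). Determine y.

We need (S - 2I)v = 0.
S - 2I = [[-16, -8], [36, 18]].
Row 1: (-16)·1 + (-8)·y = 0
Row 2: (36)·1 + (18)·y = 0
Solving gives y = -2.
Check: S·(1, -2) = (2, -4) = 2·(1, -2).

-2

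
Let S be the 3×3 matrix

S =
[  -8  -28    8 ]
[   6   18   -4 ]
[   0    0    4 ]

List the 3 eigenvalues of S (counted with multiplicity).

4, 4, 6

The characteristic polynomial is p(λ) = det(λI - S).
Cofactor expansion gives p(λ) = λ^3 - 14λ^2 + 64λ - 96.
Rational-root test: λ = 4 gives p(4) = 0.
Dividing by (λ - 4) leaves λ^2 - 10λ + 24.
The quadratic factors as (λ - 4)·(λ - 6).
Eigenvalues: 4, 4, 6.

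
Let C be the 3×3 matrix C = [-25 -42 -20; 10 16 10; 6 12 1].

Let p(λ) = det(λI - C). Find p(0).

-20

p(0) = det(0·I − C) = det(−C) = (−1)^3·det(C).
det(C) = 20, so p(0) = -20.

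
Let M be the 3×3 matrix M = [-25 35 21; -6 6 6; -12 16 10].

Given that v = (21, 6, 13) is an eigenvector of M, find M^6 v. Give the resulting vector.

(1344, 384, 832)

First find the eigenvalue: Mv = (-42, -12, -26) = -2·(21, 6, 13), so λ = -2.
Then M^6 v = λ^6·v = (-2)^6·(21, 6, 13) = 64·(21, 6, 13) = (1344, 384, 832).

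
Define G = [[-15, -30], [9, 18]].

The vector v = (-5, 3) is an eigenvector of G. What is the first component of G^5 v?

-1215

First find the eigenvalue: Gv = (-15, 9) = 3·(-5, 3), so λ = 3.
Then G^5 v = λ^5·v = 3^5·(-5, 3) = 243·(-5, 3) = (-1215, 729).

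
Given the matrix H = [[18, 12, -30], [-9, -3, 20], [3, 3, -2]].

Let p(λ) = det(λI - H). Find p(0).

-72

p(0) = det(0·I − H) = det(−H) = (−1)^3·det(H).
det(H) = 72, so p(0) = -72.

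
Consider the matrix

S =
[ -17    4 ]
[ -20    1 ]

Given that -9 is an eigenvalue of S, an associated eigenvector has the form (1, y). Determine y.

2

We need (S + 9I)v = 0.
S + 9I = [[-8, 4], [-20, 10]].
Row 1: (-8)·1 + (4)·y = 0
Row 2: (-20)·1 + (10)·y = 0
Solving gives y = 2.
Check: S·(1, 2) = (-9, -18) = -9·(1, 2).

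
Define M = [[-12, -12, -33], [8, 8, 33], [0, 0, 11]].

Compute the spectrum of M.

The characteristic polynomial is p(μ) = det(μI - M).
Cofactor expansion gives p(μ) = μ^3 - 7μ^2 - 44μ.
Rational-root test: μ = 11 gives p(11) = 0.
Dividing by (μ - 11) leaves μ^2 + 4μ.
The quadratic factors as (μ + 4)·μ.
Eigenvalues: -4, 0, 11.

-4, 0, 11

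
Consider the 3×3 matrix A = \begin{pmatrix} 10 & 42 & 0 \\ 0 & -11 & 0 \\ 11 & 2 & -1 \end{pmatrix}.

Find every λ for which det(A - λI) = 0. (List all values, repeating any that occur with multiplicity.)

Compute the characteristic polynomial p(t) = det(tI - A).
Expanding the 3×3 determinant: p(t) = t^3 + 2t^2 - 109t - 110.
Rational-root test: t = -11 gives p(-11) = 0.
Factor out (t + 11): p(t) = (t + 11)·(t^2 - 9t - 10).
The quadratic factors as (t + 1)·(t - 10).
Eigenvalues: -11, -1, 10.

-11, -1, 10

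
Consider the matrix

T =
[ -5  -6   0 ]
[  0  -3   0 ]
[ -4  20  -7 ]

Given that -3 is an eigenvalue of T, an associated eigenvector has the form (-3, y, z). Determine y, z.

1, 8

We need (T + 3I)v = 0.
T + 3I = [[-2, -6, 0], [0, 0, 0], [-4, 20, -4]].
Row 1: (-2)·-3 + (-6)·y + (0)·z = 0
Row 2: (0)·-3 + (0)·y + (0)·z = 0
Row 3: (-4)·-3 + (20)·y + (-4)·z = 0
Solving gives y = 1, z = 8.
Check: T·(-3, 1, 8) = (9, -3, -24) = -3·(-3, 1, 8).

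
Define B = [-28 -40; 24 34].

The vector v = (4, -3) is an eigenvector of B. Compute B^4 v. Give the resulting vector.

First find the eigenvalue: Bv = (8, -6) = 2·(4, -3), so λ = 2.
Then B^4 v = λ^4·v = 2^4·(4, -3) = 16·(4, -3) = (64, -48).

(64, -48)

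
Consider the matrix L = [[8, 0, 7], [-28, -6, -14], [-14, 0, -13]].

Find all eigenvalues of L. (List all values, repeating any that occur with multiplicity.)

The characteristic polynomial is p(λ) = det(λI - L).
Expanding the 3×3 determinant: p(λ) = λ^3 + 11λ^2 + 24λ - 36.
Rational-root test: λ = 1 gives p(1) = 0.
Dividing by (λ - 1) leaves λ^2 + 12λ + 36.
The quadratic factor is (λ + 6)^2.
Eigenvalues: -6, -6, 1.

-6, -6, 1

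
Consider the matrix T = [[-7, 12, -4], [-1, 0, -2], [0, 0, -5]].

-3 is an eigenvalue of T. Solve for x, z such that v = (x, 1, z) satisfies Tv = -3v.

We need (T + 3I)v = 0.
T + 3I = [[-4, 12, -4], [-1, 3, -2], [0, 0, -2]].
Row 1: (-4)·x + (12)·1 + (-4)·z = 0
Row 2: (-1)·x + (3)·1 + (-2)·z = 0
Row 3: (0)·x + (0)·1 + (-2)·z = 0
Solving gives x = 3, z = 0.
Check: T·(3, 1, 0) = (-9, -3, 0) = -3·(3, 1, 0).

3, 0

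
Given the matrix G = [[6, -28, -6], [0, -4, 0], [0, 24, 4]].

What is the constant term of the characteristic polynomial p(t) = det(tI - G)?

p(0) = det(0·I − G) = det(−G) = (−1)^3·det(G).
det(G) = -96, so p(0) = 96.

96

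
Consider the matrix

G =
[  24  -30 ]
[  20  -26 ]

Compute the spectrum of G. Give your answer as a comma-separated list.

-6, 4

det(G - tI) = (24 - t)(-26 - t) - (-30)·(20) = t^2 + 2t - 24.
This factors as (t + 6)·(t - 4) = 0.
Eigenvalues: -6, 4.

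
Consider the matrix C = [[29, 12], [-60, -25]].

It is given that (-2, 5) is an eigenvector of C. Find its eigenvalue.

Compute Cv: C·(-2, 5) = (2, -5).
Since Cv = λv, compare component 1: 2 = λ·-2, so λ = -1.

-1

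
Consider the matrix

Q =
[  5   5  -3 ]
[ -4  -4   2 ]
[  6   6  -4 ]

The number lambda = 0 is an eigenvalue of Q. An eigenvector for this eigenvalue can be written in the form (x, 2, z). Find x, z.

We need (Q)v = 0.
Q = [[5, 5, -3], [-4, -4, 2], [6, 6, -4]].
Row 1: (5)·x + (5)·2 + (-3)·z = 0
Row 2: (-4)·x + (-4)·2 + (2)·z = 0
Row 3: (6)·x + (6)·2 + (-4)·z = 0
Solving gives x = -2, z = 0.
Check: Q·(-2, 2, 0) = (0, 0, 0) = 0·(-2, 2, 0).

-2, 0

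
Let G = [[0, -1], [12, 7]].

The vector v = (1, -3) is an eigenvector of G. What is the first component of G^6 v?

First find the eigenvalue: Gv = (3, -9) = 3·(1, -3), so λ = 3.
Then G^6 v = λ^6·v = 3^6·(1, -3) = 729·(1, -3) = (729, -2187).

729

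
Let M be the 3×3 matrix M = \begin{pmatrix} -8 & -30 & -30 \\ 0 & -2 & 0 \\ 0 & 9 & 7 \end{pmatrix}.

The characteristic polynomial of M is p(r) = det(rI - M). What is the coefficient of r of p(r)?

-54

p(r) = r^3 + 3r^2 - 54r - 112.
The coefficient of r is -54.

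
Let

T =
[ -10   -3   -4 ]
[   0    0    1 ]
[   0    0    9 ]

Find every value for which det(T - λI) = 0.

T is upper triangular, so its eigenvalues are the diagonal entries.
Diagonal: -10, 0, 9.

-10, 0, 9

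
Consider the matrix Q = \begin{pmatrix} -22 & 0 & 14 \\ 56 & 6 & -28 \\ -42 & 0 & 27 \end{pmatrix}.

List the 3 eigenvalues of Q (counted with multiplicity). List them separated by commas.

-1, 6, 6

The characteristic polynomial is p(λ) = det(λI - Q).
Expanding along the first row, p(λ) = λ^3 - 11λ^2 + 24λ + 36.
Try λ = -1: p(-1) = 0, so -1 is a root.
Factor out (λ + 1): p(λ) = (λ + 1)·(λ^2 - 12λ + 36).
The quadratic factor is (λ - 6)^2.
Eigenvalues: -1, 6, 6.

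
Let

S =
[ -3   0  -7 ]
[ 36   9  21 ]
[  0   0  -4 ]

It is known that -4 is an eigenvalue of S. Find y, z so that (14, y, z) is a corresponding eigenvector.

-42, 2

We need (S + 4I)v = 0.
S + 4I = [[1, 0, -7], [36, 13, 21], [0, 0, 0]].
Row 1: (1)·14 + (0)·y + (-7)·z = 0
Row 2: (36)·14 + (13)·y + (21)·z = 0
Row 3: (0)·14 + (0)·y + (0)·z = 0
Solving gives y = -42, z = 2.
Check: S·(14, -42, 2) = (-56, 168, -8) = -4·(14, -42, 2).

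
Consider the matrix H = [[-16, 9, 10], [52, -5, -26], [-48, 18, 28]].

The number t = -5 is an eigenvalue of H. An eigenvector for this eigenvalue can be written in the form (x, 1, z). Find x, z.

We need (H + 5I)v = 0.
H + 5I = [[-11, 9, 10], [52, 0, -26], [-48, 18, 33]].
Row 1: (-11)·x + (9)·1 + (10)·z = 0
Row 2: (52)·x + (0)·1 + (-26)·z = 0
Row 3: (-48)·x + (18)·1 + (33)·z = 0
Solving gives x = -1, z = -2.
Check: H·(-1, 1, -2) = (5, -5, 10) = -5·(-1, 1, -2).

-1, -2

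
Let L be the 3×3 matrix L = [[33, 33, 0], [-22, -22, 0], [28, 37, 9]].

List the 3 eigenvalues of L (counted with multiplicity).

The characteristic polynomial is p(t) = det(tI - L).
Cofactor expansion gives p(t) = t^3 - 20t^2 + 99t.
Since p(0) = 0, t = 0 is a root.
Factor out t: p(t) = t·(t^2 - 20t + 99).
The quadratic factors as (t - 9)·(t - 11).
Eigenvalues: 0, 9, 11.

0, 9, 11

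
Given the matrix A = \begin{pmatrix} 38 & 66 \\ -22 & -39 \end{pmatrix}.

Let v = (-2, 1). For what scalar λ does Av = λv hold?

5

Compute Av: A·(-2, 1) = (-10, 5).
Since Av = λv, compare component 1: -10 = λ·-2, so λ = 5.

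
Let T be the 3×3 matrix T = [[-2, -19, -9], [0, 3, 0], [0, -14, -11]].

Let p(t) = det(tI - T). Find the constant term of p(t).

p(t) = t^3 + 10t^2 - 17t - 66.
The constant term is -66.

-66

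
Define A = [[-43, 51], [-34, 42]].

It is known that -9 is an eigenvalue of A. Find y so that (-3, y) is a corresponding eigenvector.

We need (A + 9I)v = 0.
A + 9I = [[-34, 51], [-34, 51]].
Row 1: (-34)·-3 + (51)·y = 0
Row 2: (-34)·-3 + (51)·y = 0
Solving gives y = -2.
Check: A·(-3, -2) = (27, 18) = -9·(-3, -2).

-2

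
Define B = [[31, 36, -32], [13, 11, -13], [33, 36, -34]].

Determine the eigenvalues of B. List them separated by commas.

-2, -1, 11

Compute the characteristic polynomial p(λ) = det(λI - B).
Expanding along the first row, p(λ) = λ^3 - 8λ^2 - 31λ - 22.
Since p(11) = 0, λ = 11 is a root.
Dividing by (λ - 11) leaves λ^2 + 3λ + 2.
The quadratic factors as (λ + 2)·(λ + 1).
Eigenvalues: -2, -1, 11.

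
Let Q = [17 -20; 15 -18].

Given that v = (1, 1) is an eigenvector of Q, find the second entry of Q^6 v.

First find the eigenvalue: Qv = (-3, -3) = -3·(1, 1), so λ = -3.
Then Q^6 v = λ^6·v = (-3)^6·(1, 1) = 729·(1, 1) = (729, 729).

729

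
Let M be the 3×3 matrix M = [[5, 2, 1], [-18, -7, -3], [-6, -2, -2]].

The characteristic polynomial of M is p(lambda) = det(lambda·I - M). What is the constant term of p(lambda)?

2

p(lambda) = lambda^3 + 4·lambda^2 + 5·lambda + 2.
The constant term is 2.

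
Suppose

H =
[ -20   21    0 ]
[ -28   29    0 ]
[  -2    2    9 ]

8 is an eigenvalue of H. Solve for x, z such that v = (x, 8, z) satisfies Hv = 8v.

We need (H - 8I)v = 0.
H - 8I = [[-28, 21, 0], [-28, 21, 0], [-2, 2, 1]].
Row 1: (-28)·x + (21)·8 + (0)·z = 0
Row 2: (-28)·x + (21)·8 + (0)·z = 0
Row 3: (-2)·x + (2)·8 + (1)·z = 0
Solving gives x = 6, z = -4.
Check: H·(6, 8, -4) = (48, 64, -32) = 8·(6, 8, -4).

6, -4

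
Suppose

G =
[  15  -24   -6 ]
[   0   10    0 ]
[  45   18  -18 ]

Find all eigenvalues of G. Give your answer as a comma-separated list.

The characteristic polynomial is p(t) = det(tI - G).
Cofactor expansion gives p(t) = t^3 - 7t^2 - 30t.
Try t = 0: p(0) = 0, so 0 is a root.
Dividing by t leaves t^2 - 7t - 30.
The quadratic factors as (t + 3)·(t - 10).
Eigenvalues: -3, 0, 10.

-3, 0, 10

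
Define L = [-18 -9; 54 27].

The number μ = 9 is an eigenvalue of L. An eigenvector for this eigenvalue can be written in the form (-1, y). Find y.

We need (L - 9I)v = 0.
L - 9I = [[-27, -9], [54, 18]].
Row 1: (-27)·-1 + (-9)·y = 0
Row 2: (54)·-1 + (18)·y = 0
Solving gives y = 3.
Check: L·(-1, 3) = (-9, 27) = 9·(-1, 3).

3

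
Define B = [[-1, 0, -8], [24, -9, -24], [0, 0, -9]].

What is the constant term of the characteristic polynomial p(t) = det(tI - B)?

81

p(0) = det(0·I − B) = det(−B) = (−1)^3·det(B).
det(B) = -81, so p(0) = 81.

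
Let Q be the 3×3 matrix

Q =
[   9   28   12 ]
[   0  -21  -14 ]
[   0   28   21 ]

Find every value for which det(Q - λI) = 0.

-7, 7, 9

Set up det(rI - Q) = 0.
Expanding the 3×3 determinant: p(r) = r^3 - 9r^2 - 49r + 441.
Try r = -7: p(-7) = 0, so -7 is a root.
Dividing by (r + 7) leaves r^2 - 16r + 63.
The quadratic factors as (r - 7)·(r - 9).
Eigenvalues: -7, 7, 9.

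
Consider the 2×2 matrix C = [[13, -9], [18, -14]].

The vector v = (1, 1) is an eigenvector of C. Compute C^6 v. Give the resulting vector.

(4096, 4096)

First find the eigenvalue: Cv = (4, 4) = 4·(1, 1), so λ = 4.
Then C^6 v = λ^6·v = 4^6·(1, 1) = 4096·(1, 1) = (4096, 4096).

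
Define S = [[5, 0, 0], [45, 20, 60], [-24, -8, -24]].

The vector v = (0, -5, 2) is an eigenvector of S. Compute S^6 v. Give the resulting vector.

First find the eigenvalue: Sv = (0, 20, -8) = -4·(0, -5, 2), so λ = -4.
Then S^6 v = λ^6·v = (-4)^6·(0, -5, 2) = 4096·(0, -5, 2) = (0, -20480, 8192).

(0, -20480, 8192)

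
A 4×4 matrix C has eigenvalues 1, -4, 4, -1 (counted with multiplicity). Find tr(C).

0

trace(C) is the sum of the eigenvalues: (1) + (-4) + (4) + (-1) = 0.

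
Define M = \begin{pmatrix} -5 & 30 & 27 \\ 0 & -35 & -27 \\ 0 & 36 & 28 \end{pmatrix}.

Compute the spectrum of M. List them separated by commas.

The characteristic polynomial is p(r) = det(rI - M).
Cofactor expansion gives p(r) = r^3 + 12r^2 + 27r - 40.
Since p(1) = 0, r = 1 is a root.
Factor out (r - 1): p(r) = (r - 1)·(r^2 + 13r + 40).
The quadratic factors as (r + 8)·(r + 5).
Eigenvalues: -8, -5, 1.

-8, -5, 1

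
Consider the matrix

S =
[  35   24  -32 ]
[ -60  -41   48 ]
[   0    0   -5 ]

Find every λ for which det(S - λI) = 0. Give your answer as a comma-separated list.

-5, -5, -1

Compute the characteristic polynomial p(λ) = det(λI - S).
Cofactor expansion gives p(λ) = λ^3 + 11λ^2 + 35λ + 25.
Since p(-5) = 0, λ = -5 is a root.
Dividing by (λ + 5) leaves λ^2 + 6λ + 5.
The quadratic factors as (λ + 5)·(λ + 1).
Eigenvalues: -5, -5, -1.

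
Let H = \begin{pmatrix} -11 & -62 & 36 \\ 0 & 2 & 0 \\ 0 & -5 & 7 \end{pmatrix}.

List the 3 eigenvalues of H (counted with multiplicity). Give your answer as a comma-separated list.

The characteristic polynomial is p(t) = det(tI - H).
Cofactor expansion gives p(t) = t^3 + 2t^2 - 85t + 154.
Since p(7) = 0, t = 7 is a root.
Dividing by (t - 7) leaves t^2 + 9t - 22.
The quadratic factors as (t + 11)·(t - 2).
Eigenvalues: -11, 2, 7.

-11, 2, 7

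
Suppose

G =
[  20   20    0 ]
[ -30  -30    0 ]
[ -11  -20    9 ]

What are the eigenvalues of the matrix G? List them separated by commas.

-10, 0, 9

Compute the characteristic polynomial p(s) = det(sI - G).
Expanding along the first row, p(s) = s^3 + s^2 - 90s.
Since p(9) = 0, s = 9 is a root.
Factor out (s - 9): p(s) = (s - 9)·(s^2 + 10s).
The quadratic factors as (s + 10)·s.
Eigenvalues: -10, 0, 9.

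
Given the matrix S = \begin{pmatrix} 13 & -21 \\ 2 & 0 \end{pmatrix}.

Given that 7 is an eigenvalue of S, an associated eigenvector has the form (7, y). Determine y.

2

We need (S - 7I)v = 0.
S - 7I = [[6, -21], [2, -7]].
Row 1: (6)·7 + (-21)·y = 0
Row 2: (2)·7 + (-7)·y = 0
Solving gives y = 2.
Check: S·(7, 2) = (49, 14) = 7·(7, 2).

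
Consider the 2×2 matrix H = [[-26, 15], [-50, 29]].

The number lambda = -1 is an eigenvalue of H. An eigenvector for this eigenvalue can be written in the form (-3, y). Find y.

We need (H + 1I)v = 0.
H + 1I = [[-25, 15], [-50, 30]].
Row 1: (-25)·-3 + (15)·y = 0
Row 2: (-50)·-3 + (30)·y = 0
Solving gives y = -5.
Check: H·(-3, -5) = (3, 5) = -1·(-3, -5).

-5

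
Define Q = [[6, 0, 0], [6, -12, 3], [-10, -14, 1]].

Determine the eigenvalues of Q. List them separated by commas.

-6, -5, 6

Set up det(lambda·I - Q) = 0.
Cofactor expansion gives p(lambda) = lambda^3 + 5·lambda^2 - 36·lambda - 180.
Try lambda = -6: p(-6) = 0, so -6 is a root.
Dividing by (lambda + 6) leaves lambda^2 - lambda - 30.
The quadratic factors as (lambda + 5)·(lambda - 6).
Eigenvalues: -6, -5, 6.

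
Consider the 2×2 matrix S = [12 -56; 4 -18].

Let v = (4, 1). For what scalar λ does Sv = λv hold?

Compute Sv: S·(4, 1) = (-8, -2).
Since Sv = λv, compare component 1: -8 = λ·4, so λ = -2.

-2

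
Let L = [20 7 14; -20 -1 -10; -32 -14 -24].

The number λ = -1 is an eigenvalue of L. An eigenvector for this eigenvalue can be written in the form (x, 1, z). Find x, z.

1, -2

We need (L + 1I)v = 0.
L + 1I = [[21, 7, 14], [-20, 0, -10], [-32, -14, -23]].
Row 1: (21)·x + (7)·1 + (14)·z = 0
Row 2: (-20)·x + (0)·1 + (-10)·z = 0
Row 3: (-32)·x + (-14)·1 + (-23)·z = 0
Solving gives x = 1, z = -2.
Check: L·(1, 1, -2) = (-1, -1, 2) = -1·(1, 1, -2).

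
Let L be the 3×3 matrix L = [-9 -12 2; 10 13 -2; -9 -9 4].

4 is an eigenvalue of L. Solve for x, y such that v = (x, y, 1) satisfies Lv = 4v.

We need (L - 4I)v = 0.
L - 4I = [[-13, -12, 2], [10, 9, -2], [-9, -9, 0]].
Row 1: (-13)·x + (-12)·y + (2)·1 = 0
Row 2: (10)·x + (9)·y + (-2)·1 = 0
Row 3: (-9)·x + (-9)·y + (0)·1 = 0
Solving gives x = 2, y = -2.
Check: L·(2, -2, 1) = (8, -8, 4) = 4·(2, -2, 1).

2, -2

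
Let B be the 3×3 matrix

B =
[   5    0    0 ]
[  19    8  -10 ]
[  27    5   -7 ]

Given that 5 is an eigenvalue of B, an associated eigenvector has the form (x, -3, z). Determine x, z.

We need (B - 5I)v = 0.
B - 5I = [[0, 0, 0], [19, 3, -10], [27, 5, -12]].
Row 1: (0)·x + (0)·-3 + (0)·z = 0
Row 2: (19)·x + (3)·-3 + (-10)·z = 0
Row 3: (27)·x + (5)·-3 + (-12)·z = 0
Solving gives x = 1, z = 1.
Check: B·(1, -3, 1) = (5, -15, 5) = 5·(1, -3, 1).

1, 1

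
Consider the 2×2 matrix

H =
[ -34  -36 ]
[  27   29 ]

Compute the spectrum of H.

-7, 2

det(H - λI) = (-34 - λ)(29 - λ) - (-36)·(27) = λ^2 + 5λ - 14.
This factors as (λ + 7)·(λ - 2) = 0.
Eigenvalues: -7, 2.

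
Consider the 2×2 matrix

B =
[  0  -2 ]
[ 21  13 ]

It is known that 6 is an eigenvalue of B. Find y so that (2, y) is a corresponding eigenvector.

-6

We need (B - 6I)v = 0.
B - 6I = [[-6, -2], [21, 7]].
Row 1: (-6)·2 + (-2)·y = 0
Row 2: (21)·2 + (7)·y = 0
Solving gives y = -6.
Check: B·(2, -6) = (12, -36) = 6·(2, -6).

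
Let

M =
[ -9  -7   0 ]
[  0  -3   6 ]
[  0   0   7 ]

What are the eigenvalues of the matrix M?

-9, -3, 7

M is upper triangular, so its eigenvalues are the diagonal entries.
Diagonal: -9, -3, 7.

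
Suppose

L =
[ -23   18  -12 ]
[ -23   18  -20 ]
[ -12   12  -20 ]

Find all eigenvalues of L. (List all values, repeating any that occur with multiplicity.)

The characteristic polynomial is p(r) = det(rI - L).
Expanding along the first row, p(r) = r^3 + 25r^2 + 196r + 480.
Since p(-8) = 0, r = -8 is a root.
Factor out (r + 8): p(r) = (r + 8)·(r^2 + 17r + 60).
The quadratic factors as (r + 12)·(r + 5).
Eigenvalues: -12, -8, -5.

-12, -8, -5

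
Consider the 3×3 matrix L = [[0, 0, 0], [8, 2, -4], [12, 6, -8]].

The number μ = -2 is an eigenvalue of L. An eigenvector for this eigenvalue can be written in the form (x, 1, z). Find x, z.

We need (L + 2I)v = 0.
L + 2I = [[2, 0, 0], [8, 4, -4], [12, 6, -6]].
Row 1: (2)·x + (0)·1 + (0)·z = 0
Row 2: (8)·x + (4)·1 + (-4)·z = 0
Row 3: (12)·x + (6)·1 + (-6)·z = 0
Solving gives x = 0, z = 1.
Check: L·(0, 1, 1) = (0, -2, -2) = -2·(0, 1, 1).

0, 1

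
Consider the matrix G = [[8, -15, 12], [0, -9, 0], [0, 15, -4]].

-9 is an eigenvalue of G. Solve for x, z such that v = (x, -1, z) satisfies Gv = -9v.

We need (G + 9I)v = 0.
G + 9I = [[17, -15, 12], [0, 0, 0], [0, 15, 5]].
Row 1: (17)·x + (-15)·-1 + (12)·z = 0
Row 2: (0)·x + (0)·-1 + (0)·z = 0
Row 3: (0)·x + (15)·-1 + (5)·z = 0
Solving gives x = -3, z = 3.
Check: G·(-3, -1, 3) = (27, 9, -27) = -9·(-3, -1, 3).

-3, 3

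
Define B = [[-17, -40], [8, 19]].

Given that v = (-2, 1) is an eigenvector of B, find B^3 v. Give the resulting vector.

(-54, 27)

First find the eigenvalue: Bv = (-6, 3) = 3·(-2, 1), so λ = 3.
Then B^3 v = λ^3·v = 3^3·(-2, 1) = 27·(-2, 1) = (-54, 27).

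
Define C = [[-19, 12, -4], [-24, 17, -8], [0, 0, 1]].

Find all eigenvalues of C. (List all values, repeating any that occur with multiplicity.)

-7, 1, 5

The characteristic polynomial is p(s) = det(sI - C).
Expanding along the first row, p(s) = s^3 + s^2 - 37s + 35.
Since p(1) = 0, s = 1 is a root.
Factor out (s - 1): p(s) = (s - 1)·(s^2 + 2s - 35).
The quadratic factors as (s + 7)·(s - 5).
Eigenvalues: -7, 1, 5.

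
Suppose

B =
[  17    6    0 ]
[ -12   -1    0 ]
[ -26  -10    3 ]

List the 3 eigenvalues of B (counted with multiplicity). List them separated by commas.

3, 5, 11

Set up det(λI - B) = 0.
Expanding the 3×3 determinant: p(λ) = λ^3 - 19λ^2 + 103λ - 165.
Try λ = 11: p(11) = 0, so 11 is a root.
Dividing by (λ - 11) leaves λ^2 - 8λ + 15.
The quadratic factors as (λ - 3)·(λ - 5).
Eigenvalues: 3, 5, 11.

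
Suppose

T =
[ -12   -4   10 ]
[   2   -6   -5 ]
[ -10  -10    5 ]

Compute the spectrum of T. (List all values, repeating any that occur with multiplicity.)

The characteristic polynomial is p(λ) = det(λI - T).
Cofactor expansion gives p(λ) = λ^3 + 13λ^2 + 40λ.
Try λ = -5: p(-5) = 0, so -5 is a root.
Factor out (λ + 5): p(λ) = (λ + 5)·(λ^2 + 8λ).
The quadratic factors as (λ + 8)·λ.
Eigenvalues: -8, -5, 0.

-8, -5, 0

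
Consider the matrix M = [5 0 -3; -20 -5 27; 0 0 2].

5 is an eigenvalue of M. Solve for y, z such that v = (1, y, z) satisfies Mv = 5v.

We need (M - 5I)v = 0.
M - 5I = [[0, 0, -3], [-20, -10, 27], [0, 0, -3]].
Row 1: (0)·1 + (0)·y + (-3)·z = 0
Row 2: (-20)·1 + (-10)·y + (27)·z = 0
Row 3: (0)·1 + (0)·y + (-3)·z = 0
Solving gives y = -2, z = 0.
Check: M·(1, -2, 0) = (5, -10, 0) = 5·(1, -2, 0).

-2, 0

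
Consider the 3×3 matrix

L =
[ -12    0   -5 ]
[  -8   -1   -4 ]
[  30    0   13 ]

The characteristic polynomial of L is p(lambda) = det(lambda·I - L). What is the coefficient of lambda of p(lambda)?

-7

p(lambda) = lambda^3 - 7·lambda - 6.
The coefficient of lambda is -7.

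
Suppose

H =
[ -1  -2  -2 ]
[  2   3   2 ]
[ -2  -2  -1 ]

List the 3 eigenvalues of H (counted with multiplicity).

-1, 1, 1

Set up det(rI - H) = 0.
Expanding along the first row, p(r) = r^3 - r^2 - r + 1.
Rational-root test: r = 1 gives p(1) = 0.
Dividing by (r - 1) leaves r^2 - 1.
The quadratic factors as (r + 1)·(r - 1).
Eigenvalues: -1, 1, 1.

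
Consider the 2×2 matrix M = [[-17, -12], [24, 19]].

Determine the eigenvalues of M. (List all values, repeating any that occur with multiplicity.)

det(M - λI) = (-17 - λ)(19 - λ) - (-12)·(24) = λ^2 - 2λ - 35.
This factors as (λ + 5)·(λ - 7) = 0.
Eigenvalues: -5, 7.

-5, 7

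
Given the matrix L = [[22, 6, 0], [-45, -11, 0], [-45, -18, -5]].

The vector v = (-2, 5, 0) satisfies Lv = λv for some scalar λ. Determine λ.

Compute Lv: L·(-2, 5, 0) = (-14, 35, 0).
Since Lv = λv, compare component 1: -14 = λ·-2, so λ = 7.

7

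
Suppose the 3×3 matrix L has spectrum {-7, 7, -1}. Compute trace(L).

-1

trace(L) is the sum of the eigenvalues: (-7) + (7) + (-1) = -1.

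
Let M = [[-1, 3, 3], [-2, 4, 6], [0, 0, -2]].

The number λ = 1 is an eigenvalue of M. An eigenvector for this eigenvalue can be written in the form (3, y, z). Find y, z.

We need (M - 1I)v = 0.
M - 1I = [[-2, 3, 3], [-2, 3, 6], [0, 0, -3]].
Row 1: (-2)·3 + (3)·y + (3)·z = 0
Row 2: (-2)·3 + (3)·y + (6)·z = 0
Row 3: (0)·3 + (0)·y + (-3)·z = 0
Solving gives y = 2, z = 0.
Check: M·(3, 2, 0) = (3, 2, 0) = 1·(3, 2, 0).

2, 0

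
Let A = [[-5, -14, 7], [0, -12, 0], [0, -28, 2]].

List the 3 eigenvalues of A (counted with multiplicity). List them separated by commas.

The characteristic polynomial is p(λ) = det(λI - A).
Expanding along the first row, p(λ) = λ^3 + 15λ^2 + 26λ - 120.
Try λ = 2: p(2) = 0, so 2 is a root.
Factor out (λ - 2): p(λ) = (λ - 2)·(λ^2 + 17λ + 60).
The quadratic factors as (λ + 12)·(λ + 5).
Eigenvalues: -12, -5, 2.

-12, -5, 2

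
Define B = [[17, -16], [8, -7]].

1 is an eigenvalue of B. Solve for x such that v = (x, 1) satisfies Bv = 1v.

1

We need (B - 1I)v = 0.
B - 1I = [[16, -16], [8, -8]].
Row 1: (16)·x + (-16)·1 = 0
Row 2: (8)·x + (-8)·1 = 0
Solving gives x = 1.
Check: B·(1, 1) = (1, 1) = 1·(1, 1).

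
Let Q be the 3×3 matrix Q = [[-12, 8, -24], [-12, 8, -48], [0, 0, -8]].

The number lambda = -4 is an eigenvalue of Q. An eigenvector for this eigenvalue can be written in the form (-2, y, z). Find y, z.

-2, 0

We need (Q + 4I)v = 0.
Q + 4I = [[-8, 8, -24], [-12, 12, -48], [0, 0, -4]].
Row 1: (-8)·-2 + (8)·y + (-24)·z = 0
Row 2: (-12)·-2 + (12)·y + (-48)·z = 0
Row 3: (0)·-2 + (0)·y + (-4)·z = 0
Solving gives y = -2, z = 0.
Check: Q·(-2, -2, 0) = (8, 8, 0) = -4·(-2, -2, 0).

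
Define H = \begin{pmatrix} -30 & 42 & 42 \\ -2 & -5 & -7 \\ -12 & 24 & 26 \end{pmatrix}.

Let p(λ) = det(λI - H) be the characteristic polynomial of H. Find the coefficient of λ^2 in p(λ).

The coefficient of λ^2 of det(λI - H) is −trace(H).
trace(H) = (-30) + (-5) + (26) = -9, so the coefficient is 9.

9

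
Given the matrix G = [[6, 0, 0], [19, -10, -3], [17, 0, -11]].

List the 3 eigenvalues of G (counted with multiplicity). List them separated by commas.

-11, -10, 6

The characteristic polynomial is p(s) = det(sI - G).
Expanding the 3×3 determinant: p(s) = s^3 + 15s^2 - 16s - 660.
Since p(6) = 0, s = 6 is a root.
Factor out (s - 6): p(s) = (s - 6)·(s^2 + 21s + 110).
The quadratic factors as (s + 11)·(s + 10).
Eigenvalues: -11, -10, 6.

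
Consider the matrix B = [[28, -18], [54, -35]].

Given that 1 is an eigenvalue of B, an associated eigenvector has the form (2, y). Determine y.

We need (B - 1I)v = 0.
B - 1I = [[27, -18], [54, -36]].
Row 1: (27)·2 + (-18)·y = 0
Row 2: (54)·2 + (-36)·y = 0
Solving gives y = 3.
Check: B·(2, 3) = (2, 3) = 1·(2, 3).

3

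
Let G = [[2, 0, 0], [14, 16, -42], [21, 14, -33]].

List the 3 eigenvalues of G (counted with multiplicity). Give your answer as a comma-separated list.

-12, -5, 2

Set up det(μI - G) = 0.
Expanding along the first row, p(μ) = μ^3 + 15μ^2 + 26μ - 120.
Since p(-5) = 0, μ = -5 is a root.
Factor out (μ + 5): p(μ) = (μ + 5)·(μ^2 + 10μ - 24).
The quadratic factors as (μ + 12)·(μ - 2).
Eigenvalues: -12, -5, 2.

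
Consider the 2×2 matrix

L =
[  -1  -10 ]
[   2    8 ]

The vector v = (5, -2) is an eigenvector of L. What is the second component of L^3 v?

First find the eigenvalue: Lv = (15, -6) = 3·(5, -2), so λ = 3.
Then L^3 v = λ^3·v = 3^3·(5, -2) = 27·(5, -2) = (135, -54).

-54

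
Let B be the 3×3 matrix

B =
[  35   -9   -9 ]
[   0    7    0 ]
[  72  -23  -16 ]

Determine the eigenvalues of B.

7, 8, 11

Compute the characteristic polynomial p(μ) = det(μI - B).
Expanding the 3×3 determinant: p(μ) = μ^3 - 26μ^2 + 221μ - 616.
Try μ = 7: p(7) = 0, so 7 is a root.
Factor out (μ - 7): p(μ) = (μ - 7)·(μ^2 - 19μ + 88).
The quadratic factors as (μ - 8)·(μ - 11).
Eigenvalues: 7, 8, 11.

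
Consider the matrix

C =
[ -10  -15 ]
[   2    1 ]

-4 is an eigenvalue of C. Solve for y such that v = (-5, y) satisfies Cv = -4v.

We need (C + 4I)v = 0.
C + 4I = [[-6, -15], [2, 5]].
Row 1: (-6)·-5 + (-15)·y = 0
Row 2: (2)·-5 + (5)·y = 0
Solving gives y = 2.
Check: C·(-5, 2) = (20, -8) = -4·(-5, 2).

2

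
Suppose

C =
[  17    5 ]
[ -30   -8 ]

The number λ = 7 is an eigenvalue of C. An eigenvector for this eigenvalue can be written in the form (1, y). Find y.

-2

We need (C - 7I)v = 0.
C - 7I = [[10, 5], [-30, -15]].
Row 1: (10)·1 + (5)·y = 0
Row 2: (-30)·1 + (-15)·y = 0
Solving gives y = -2.
Check: C·(1, -2) = (7, -14) = 7·(1, -2).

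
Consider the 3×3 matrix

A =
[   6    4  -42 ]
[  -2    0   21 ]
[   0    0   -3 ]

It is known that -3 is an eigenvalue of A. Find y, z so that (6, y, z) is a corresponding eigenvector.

We need (A + 3I)v = 0.
A + 3I = [[9, 4, -42], [-2, 3, 21], [0, 0, 0]].
Row 1: (9)·6 + (4)·y + (-42)·z = 0
Row 2: (-2)·6 + (3)·y + (21)·z = 0
Row 3: (0)·6 + (0)·y + (0)·z = 0
Solving gives y = -3, z = 1.
Check: A·(6, -3, 1) = (-18, 9, -3) = -3·(6, -3, 1).

-3, 1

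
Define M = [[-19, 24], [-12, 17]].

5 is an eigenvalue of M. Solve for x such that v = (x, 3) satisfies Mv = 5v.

We need (M - 5I)v = 0.
M - 5I = [[-24, 24], [-12, 12]].
Row 1: (-24)·x + (24)·3 = 0
Row 2: (-12)·x + (12)·3 = 0
Solving gives x = 3.
Check: M·(3, 3) = (15, 15) = 5·(3, 3).

3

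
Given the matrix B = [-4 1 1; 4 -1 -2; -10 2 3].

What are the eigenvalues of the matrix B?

The characteristic polynomial is p(r) = det(rI - B).
Expanding along the first row, p(r) = r^3 + 2r^2 - r - 2.
Try r = -1: p(-1) = 0, so -1 is a root.
Dividing by (r + 1) leaves r^2 + r - 2.
The quadratic factors as (r + 2)·(r - 1).
Eigenvalues: -2, -1, 1.

-2, -1, 1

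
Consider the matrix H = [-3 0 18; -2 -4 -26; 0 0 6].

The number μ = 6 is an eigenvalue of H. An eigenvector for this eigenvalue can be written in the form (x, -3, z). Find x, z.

2, 1

We need (H - 6I)v = 0.
H - 6I = [[-9, 0, 18], [-2, -10, -26], [0, 0, 0]].
Row 1: (-9)·x + (0)·-3 + (18)·z = 0
Row 2: (-2)·x + (-10)·-3 + (-26)·z = 0
Row 3: (0)·x + (0)·-3 + (0)·z = 0
Solving gives x = 2, z = 1.
Check: H·(2, -3, 1) = (12, -18, 6) = 6·(2, -3, 1).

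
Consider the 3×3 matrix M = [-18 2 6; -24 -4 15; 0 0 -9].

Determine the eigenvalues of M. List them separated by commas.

-12, -10, -9

Set up det(lambda·I - M) = 0.
Expanding the 3×3 determinant: p(lambda) = lambda^3 + 31·lambda^2 + 318·lambda + 1080.
Since p(-12) = 0, lambda = -12 is a root.
Dividing by (lambda + 12) leaves lambda^2 + 19·lambda + 90.
The quadratic factors as (lambda + 10)·(lambda + 9).
Eigenvalues: -12, -10, -9.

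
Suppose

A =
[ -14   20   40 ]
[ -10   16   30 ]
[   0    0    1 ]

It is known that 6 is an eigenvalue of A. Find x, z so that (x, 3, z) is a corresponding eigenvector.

3, 0

We need (A - 6I)v = 0.
A - 6I = [[-20, 20, 40], [-10, 10, 30], [0, 0, -5]].
Row 1: (-20)·x + (20)·3 + (40)·z = 0
Row 2: (-10)·x + (10)·3 + (30)·z = 0
Row 3: (0)·x + (0)·3 + (-5)·z = 0
Solving gives x = 3, z = 0.
Check: A·(3, 3, 0) = (18, 18, 0) = 6·(3, 3, 0).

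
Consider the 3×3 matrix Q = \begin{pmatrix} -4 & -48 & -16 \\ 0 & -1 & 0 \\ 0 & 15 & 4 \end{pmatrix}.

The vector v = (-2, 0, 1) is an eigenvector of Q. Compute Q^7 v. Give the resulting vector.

(-32768, 0, 16384)

First find the eigenvalue: Qv = (-8, 0, 4) = 4·(-2, 0, 1), so λ = 4.
Then Q^7 v = λ^7·v = 4^7·(-2, 0, 1) = 16384·(-2, 0, 1) = (-32768, 0, 16384).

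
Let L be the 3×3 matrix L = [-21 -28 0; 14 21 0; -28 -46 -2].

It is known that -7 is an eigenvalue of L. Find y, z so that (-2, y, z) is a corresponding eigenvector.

1, -2

We need (L + 7I)v = 0.
L + 7I = [[-14, -28, 0], [14, 28, 0], [-28, -46, 5]].
Row 1: (-14)·-2 + (-28)·y + (0)·z = 0
Row 2: (14)·-2 + (28)·y + (0)·z = 0
Row 3: (-28)·-2 + (-46)·y + (5)·z = 0
Solving gives y = 1, z = -2.
Check: L·(-2, 1, -2) = (14, -7, 14) = -7·(-2, 1, -2).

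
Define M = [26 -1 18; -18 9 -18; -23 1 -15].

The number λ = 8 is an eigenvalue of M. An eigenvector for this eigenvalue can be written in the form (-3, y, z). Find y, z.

0, 3

We need (M - 8I)v = 0.
M - 8I = [[18, -1, 18], [-18, 1, -18], [-23, 1, -23]].
Row 1: (18)·-3 + (-1)·y + (18)·z = 0
Row 2: (-18)·-3 + (1)·y + (-18)·z = 0
Row 3: (-23)·-3 + (1)·y + (-23)·z = 0
Solving gives y = 0, z = 3.
Check: M·(-3, 0, 3) = (-24, 0, 24) = 8·(-3, 0, 3).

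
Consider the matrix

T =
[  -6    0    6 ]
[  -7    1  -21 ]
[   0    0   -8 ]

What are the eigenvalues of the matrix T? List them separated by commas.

-8, -6, 1

The characteristic polynomial is p(s) = det(sI - T).
Cofactor expansion gives p(s) = s^3 + 13s^2 + 34s - 48.
Try s = 1: p(1) = 0, so 1 is a root.
Dividing by (s - 1) leaves s^2 + 14s + 48.
The quadratic factors as (s + 8)·(s + 6).
Eigenvalues: -8, -6, 1.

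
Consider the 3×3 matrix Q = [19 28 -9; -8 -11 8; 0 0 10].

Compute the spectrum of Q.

3, 5, 10

Compute the characteristic polynomial p(s) = det(sI - Q).
Cofactor expansion gives p(s) = s^3 - 18s^2 + 95s - 150.
Rational-root test: s = 3 gives p(3) = 0.
Dividing by (s - 3) leaves s^2 - 15s + 50.
The quadratic factors as (s - 5)·(s - 10).
Eigenvalues: 3, 5, 10.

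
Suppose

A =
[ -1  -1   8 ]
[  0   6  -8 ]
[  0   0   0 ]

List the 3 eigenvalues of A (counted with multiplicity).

A is upper triangular, so its eigenvalues are the diagonal entries.
Diagonal: -1, 6, 0.

-1, 0, 6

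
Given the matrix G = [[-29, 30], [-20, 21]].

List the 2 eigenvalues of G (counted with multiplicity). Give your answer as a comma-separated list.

det(G - λI) = (-29 - λ)(21 - λ) - (30)·(-20) = λ^2 + 8λ - 9.
This factors as (λ + 9)·(λ - 1) = 0.
Eigenvalues: -9, 1.

-9, 1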